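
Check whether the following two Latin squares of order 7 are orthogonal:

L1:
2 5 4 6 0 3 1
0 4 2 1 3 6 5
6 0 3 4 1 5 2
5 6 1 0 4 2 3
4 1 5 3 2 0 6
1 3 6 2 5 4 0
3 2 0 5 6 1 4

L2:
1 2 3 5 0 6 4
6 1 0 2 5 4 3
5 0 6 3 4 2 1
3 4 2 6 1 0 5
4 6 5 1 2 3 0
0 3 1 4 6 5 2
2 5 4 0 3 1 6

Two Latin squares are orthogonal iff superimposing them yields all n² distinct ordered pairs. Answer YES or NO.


Form the n² = 49 superimposed pairs (L1[i][j], L2[i][j]), row by row (rows and columns indexed from 0):
row 0: (2,1) (5,2) (4,3) (6,5) (0,0) (3,6) (1,4)
row 1: (0,6) (4,1) (2,0) (1,2) (3,5) (6,4) (5,3)
row 2: (6,5) (0,0) (3,6) (4,3) (1,4) (5,2) (2,1)
row 3: (5,3) (6,4) (1,2) (0,6) (4,1) (2,0) (3,5)
row 4: (4,4) (1,6) (5,5) (3,1) (2,2) (0,3) (6,0)
row 5: (1,0) (3,3) (6,1) (2,4) (5,6) (4,5) (0,2)
row 6: (3,2) (2,5) (0,4) (5,0) (6,3) (1,1) (4,6)
Orthogonality requires all 49 pairs distinct.
But the pair (6,5) repeats: cell (0,3) has L1 = 6, L2 = 5, and cell (2,0) has L1 = 6, L2 = 5.
A repeated pair means some other pair never occurs (only 35 distinct pairs out of 49), so the squares are not orthogonal.
Conclusion: NO.

NO


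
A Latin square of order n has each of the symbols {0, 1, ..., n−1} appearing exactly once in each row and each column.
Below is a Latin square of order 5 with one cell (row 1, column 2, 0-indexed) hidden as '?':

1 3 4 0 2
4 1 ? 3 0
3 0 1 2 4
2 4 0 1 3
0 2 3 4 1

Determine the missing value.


Row 1 contains symbols [0, 1, 3, 4] — missing [2].
Column 2 contains symbols [0, 1, 3, 4] — missing [2].
The missing symbol must appear in both missing sets; intersection = [2].
Therefore the hidden value is 2.

Missing value = 2.


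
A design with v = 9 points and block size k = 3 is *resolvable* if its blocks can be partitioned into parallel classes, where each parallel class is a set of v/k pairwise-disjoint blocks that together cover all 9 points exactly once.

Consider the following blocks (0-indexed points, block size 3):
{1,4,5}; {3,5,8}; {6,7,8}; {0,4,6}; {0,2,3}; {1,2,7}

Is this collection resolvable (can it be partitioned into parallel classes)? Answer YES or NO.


v = 9, block size k = 3, number of blocks = 6.
For resolvability, blocks must partition into parallel classes of size v/k = 3.
Total blocks must therefore be a multiple of 3: 6 = 3·2 + 0 ⇒ divisible ✓.
Greedy packing gives 2 candidate class(es). Each should be a full parallel class (size 3, covers all 9 points).
  Class 1 (3 blocks): {1,4,5}; {6,7,8}; {0,2,3}. Points covered: [0, 1, 2, 3, 4, 5, 6, 7, 8].
  Class 2 (3 blocks): {3,5,8}; {0,4,6}; {1,2,7}. Points covered: [0, 1, 2, 3, 4, 5, 6, 7, 8].
All classes full (size 3)? YES. All classes cover every point? YES.
Resolvable? YES.

YES


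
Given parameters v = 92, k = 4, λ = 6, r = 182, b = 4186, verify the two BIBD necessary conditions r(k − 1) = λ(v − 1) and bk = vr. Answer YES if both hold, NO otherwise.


Condition (i): r(k − 1) = 182·3 = 546; λ(v − 1) = 6·91 = 546. Match? YES.
Condition (ii): bk = 4186·4 = 16744; vr = 92·182 = 16744. Match? YES.
Both conditions hold? YES.

YES


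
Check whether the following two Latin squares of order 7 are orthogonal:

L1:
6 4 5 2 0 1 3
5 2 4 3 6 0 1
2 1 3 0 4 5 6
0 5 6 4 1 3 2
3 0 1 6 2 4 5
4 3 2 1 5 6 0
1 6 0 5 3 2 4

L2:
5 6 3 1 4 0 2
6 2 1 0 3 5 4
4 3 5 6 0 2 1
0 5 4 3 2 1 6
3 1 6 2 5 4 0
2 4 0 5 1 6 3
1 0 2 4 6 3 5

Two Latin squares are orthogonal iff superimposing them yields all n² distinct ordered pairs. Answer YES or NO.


Form the n² = 49 superimposed pairs (L1[i][j], L2[i][j]), row by row (rows and columns indexed from 0):
row 0: (6,5) (4,6) (5,3) (2,1) (0,4) (1,0) (3,2)
row 1: (5,6) (2,2) (4,1) (3,0) (6,3) (0,5) (1,4)
row 2: (2,4) (1,3) (3,5) (0,6) (4,0) (5,2) (6,1)
row 3: (0,0) (5,5) (6,4) (4,3) (1,2) (3,1) (2,6)
row 4: (3,3) (0,1) (1,6) (6,2) (2,5) (4,4) (5,0)
row 5: (4,2) (3,4) (2,0) (1,5) (5,1) (6,6) (0,3)
row 6: (1,1) (6,0) (0,2) (5,4) (3,6) (2,3) (4,5)
Orthogonality requires all 49 pairs distinct.
Check by first coordinate: for each symbol s of L1, list the L2 entries in the n cells where L1 = s; they must all differ.
  L1 = 0: L2 entries (in reading order) 4, 5, 6, 0, 1, 3, 2 — all 7 distinct ✓
  L1 = 1: L2 entries (in reading order) 0, 4, 3, 2, 6, 5, 1 — all 7 distinct ✓
  L1 = 2: L2 entries (in reading order) 1, 2, 4, 6, 5, 0, 3 — all 7 distinct ✓
  L1 = 3: L2 entries (in reading order) 2, 0, 5, 1, 3, 4, 6 — all 7 distinct ✓
  L1 = 4: L2 entries (in reading order) 6, 1, 0, 3, 4, 2, 5 — all 7 distinct ✓
  L1 = 5: L2 entries (in reading order) 3, 6, 2, 5, 0, 1, 4 — all 7 distinct ✓
  L1 = 6: L2 entries (in reading order) 5, 3, 1, 4, 2, 6, 0 — all 7 distinct ✓
Every symbol of L1 meets every symbol of L2 exactly once, so all 49 pairs are distinct (49 of 49).
Conclusion: YES.

YES


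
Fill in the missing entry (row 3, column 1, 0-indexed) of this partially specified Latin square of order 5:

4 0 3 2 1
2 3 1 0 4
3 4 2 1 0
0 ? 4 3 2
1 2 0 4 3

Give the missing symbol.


Row 3 contains symbols [0, 2, 3, 4] — missing [1].
Column 1 contains symbols [0, 2, 3, 4] — missing [1].
The missing symbol must appear in both missing sets; intersection = [1].
Therefore the hidden value is 1.

Missing value = 1.


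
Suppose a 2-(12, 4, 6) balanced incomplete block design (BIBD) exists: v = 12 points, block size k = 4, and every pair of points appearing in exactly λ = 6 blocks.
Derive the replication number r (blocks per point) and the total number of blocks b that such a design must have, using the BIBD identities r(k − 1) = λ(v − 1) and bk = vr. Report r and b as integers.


Any 2-(v, k, λ) BIBD satisfies two necessary conditions:
  (i)  Each point sits in r blocks, and counting incidences through any fixed point gives r(k − 1) = λ(v − 1), so r = λ(v − 1)/(k − 1).
  (ii) Total incidences bk = vr, so b = vr/k.
Step 1: r = λ(v − 1)/(k − 1) = 6·(12 − 1)/(4 − 1) = 6·11/3 = 66/3 = 22.
Step 2: b = vr/k = 12·22/4 = 264/4 = 66.
Check integrality: r = 22 ∈ Z ✓, b = 66 ∈ Z ✓.
(These identities are necessary conditions: they determine r and b for any design with these parameters, but do not by themselves prove that one exists.)

r = 22, b = 66.


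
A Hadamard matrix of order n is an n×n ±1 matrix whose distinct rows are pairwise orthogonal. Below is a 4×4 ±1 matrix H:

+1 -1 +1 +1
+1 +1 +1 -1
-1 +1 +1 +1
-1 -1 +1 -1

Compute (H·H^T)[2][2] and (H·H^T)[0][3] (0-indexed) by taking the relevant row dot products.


Row 0 of H: [1, -1, 1, 1].
Row 2 of H: [-1, 1, 1, 1].
Row 3 of H: [-1, -1, 1, -1].
(H·H^T)[2][2] = Σ_j H[2][j]·H[2][j] = (-1)² + (1)² + (1)² + (1)² = 1 + 1 + 1 + 1 = 4.
(H·H^T)[0][3] = Σ_j H[0][j]·H[3][j] = (1)·(-1) + (-1)·(-1) + (1)·(1) + (1)·(-1) = -1 + 1 + 1 + -1 = 0.
So rows 0 and 3 are orthogonal; the diagonal entry equals n = 4.

(2,2) entry = 4; (0,3) entry = 0.


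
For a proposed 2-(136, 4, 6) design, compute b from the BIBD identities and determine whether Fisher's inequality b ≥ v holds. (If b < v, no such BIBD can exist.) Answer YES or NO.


r = λ(v − 1)/(k − 1) = 6·135/3 = 270.
b = vr/k = 136·270/4 = 9180.
Fisher's inequality: b ≥ v ⇔ 9180 ≥ 136? YES.

YES


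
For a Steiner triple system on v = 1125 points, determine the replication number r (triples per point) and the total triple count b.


An STS(v) is a 2-(v, 3, 1) BIBD: block size k = 3, λ = 1.
Replication: r(k − 1) = λ(v − 1) ⇒ r·2 = 1125 − 1 = 1124 ⇒ r = 562.
Block count: bk = vr ⇒ b·3 = 1125·562 = 632250 ⇒ b = 210750.
(Check via b = v(v − 1)/6 = 1125·1124/6 = 1264500/6 = 210750.)

r = 562, b = 210750.


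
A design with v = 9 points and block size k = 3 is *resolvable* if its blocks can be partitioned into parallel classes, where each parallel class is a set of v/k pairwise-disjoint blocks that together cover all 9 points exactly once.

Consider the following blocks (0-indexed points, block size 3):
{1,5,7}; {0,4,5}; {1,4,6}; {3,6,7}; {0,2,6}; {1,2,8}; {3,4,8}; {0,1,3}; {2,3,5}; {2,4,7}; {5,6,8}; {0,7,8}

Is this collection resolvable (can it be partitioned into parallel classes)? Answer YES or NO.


v = 9, block size k = 3, number of blocks = 12.
For resolvability, blocks must partition into parallel classes of size v/k = 3.
Total blocks must therefore be a multiple of 3: 12 = 3·4 + 0 ⇒ divisible ✓.
Greedy packing gives 4 candidate class(es). Each should be a full parallel class (size 3, covers all 9 points).
  Class 1 (3 blocks): {1,5,7}; {0,2,6}; {3,4,8}. Points covered: [0, 1, 2, 3, 4, 5, 6, 7, 8].
  Class 2 (3 blocks): {0,4,5}; {3,6,7}; {1,2,8}. Points covered: [0, 1, 2, 3, 4, 5, 6, 7, 8].
  Class 3 (3 blocks): {1,4,6}; {2,3,5}; {0,7,8}. Points covered: [0, 1, 2, 3, 4, 5, 6, 7, 8].
  Class 4 (3 blocks): {0,1,3}; {2,4,7}; {5,6,8}. Points covered: [0, 1, 2, 3, 4, 5, 6, 7, 8].
All classes full (size 3)? YES. All classes cover every point? YES.
Resolvable? YES.

YES


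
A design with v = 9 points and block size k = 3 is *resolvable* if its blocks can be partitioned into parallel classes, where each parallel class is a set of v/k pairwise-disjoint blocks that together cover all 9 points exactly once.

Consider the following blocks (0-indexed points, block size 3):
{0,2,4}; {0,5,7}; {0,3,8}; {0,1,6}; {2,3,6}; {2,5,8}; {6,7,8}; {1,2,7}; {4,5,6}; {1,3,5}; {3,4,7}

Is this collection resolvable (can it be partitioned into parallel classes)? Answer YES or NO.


v = 9, block size k = 3, number of blocks = 11.
For resolvability, blocks must partition into parallel classes of size v/k = 3.
Total blocks must therefore be a multiple of 3: 11 = 3·3 + 2 ⇒ not divisible ✗.
Resolvable? NO.

NO


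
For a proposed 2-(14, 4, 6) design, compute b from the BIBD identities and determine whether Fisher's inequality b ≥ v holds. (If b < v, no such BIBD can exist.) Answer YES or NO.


r = λ(v − 1)/(k − 1) = 6·13/3 = 26.
b = vr/k = 14·26/4 = 91.
Fisher's inequality: b ≥ v ⇔ 91 ≥ 14? YES.

YES


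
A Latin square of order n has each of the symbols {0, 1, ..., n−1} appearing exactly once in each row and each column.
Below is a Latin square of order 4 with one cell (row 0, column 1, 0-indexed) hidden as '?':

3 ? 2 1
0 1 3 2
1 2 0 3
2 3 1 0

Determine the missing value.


Row 0 contains symbols [1, 2, 3] — missing [0].
Column 1 contains symbols [1, 2, 3] — missing [0].
The missing symbol must appear in both missing sets; intersection = [0].
Therefore the hidden value is 0.

Missing value = 0.


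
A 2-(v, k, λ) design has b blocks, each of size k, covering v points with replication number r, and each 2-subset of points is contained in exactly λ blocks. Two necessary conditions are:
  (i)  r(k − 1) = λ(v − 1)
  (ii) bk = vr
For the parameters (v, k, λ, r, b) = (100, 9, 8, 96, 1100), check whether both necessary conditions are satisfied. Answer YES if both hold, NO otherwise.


Condition (i): r(k − 1) = 96·8 = 768; λ(v − 1) = 8·99 = 792. Match? NO.
Condition (ii): bk = 1100·9 = 9900; vr = 100·96 = 9600. Match? NO.
Both conditions hold? NO.

NO


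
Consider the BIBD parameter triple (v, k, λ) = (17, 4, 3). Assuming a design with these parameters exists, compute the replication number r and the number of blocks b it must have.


Any 2-(v, k, λ) BIBD satisfies two necessary conditions:
  (i)  Each point sits in r blocks, and counting incidences through any fixed point gives r(k − 1) = λ(v − 1), so r = λ(v − 1)/(k − 1).
  (ii) Total incidences bk = vr, so b = vr/k.
Step 1: r = λ(v − 1)/(k − 1) = 3·(17 − 1)/(4 − 1) = 3·16/3 = 48/3 = 16.
Step 2: b = vr/k = 17·16/4 = 272/4 = 68.
Check integrality: r = 16 ∈ Z ✓, b = 68 ∈ Z ✓.
(These identities are necessary conditions: they determine r and b for any design with these parameters, but do not by themselves prove that one exists.)

r = 16, b = 68.


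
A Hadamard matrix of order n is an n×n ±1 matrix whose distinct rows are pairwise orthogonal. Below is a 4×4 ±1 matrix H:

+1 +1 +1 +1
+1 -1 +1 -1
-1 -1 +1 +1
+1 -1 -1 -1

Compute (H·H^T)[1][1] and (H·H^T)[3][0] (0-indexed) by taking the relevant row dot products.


Row 0 of H: [1, 1, 1, 1].
Row 1 of H: [1, -1, 1, -1].
Row 3 of H: [1, -1, -1, -1].
(H·H^T)[1][1] = Σ_j H[1][j]·H[1][j] = (1)² + (-1)² + (1)² + (-1)² = 1 + 1 + 1 + 1 = 4.
(H·H^T)[3][0] = Σ_j H[3][j]·H[0][j] = (1)·(1) + (-1)·(1) + (-1)·(1) + (-1)·(1) = 1 + -1 + -1 + -1 = -2.
Rows 3 and 0 are not orthogonal (dot product = -2 ≠ 0), so H is not a Hadamard matrix.

(1,1) entry = 4; (3,0) entry = -2.


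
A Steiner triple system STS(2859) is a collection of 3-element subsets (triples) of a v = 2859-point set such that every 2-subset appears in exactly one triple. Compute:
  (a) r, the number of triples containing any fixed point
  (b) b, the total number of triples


An STS(v) is a 2-(v, 3, 1) BIBD: block size k = 3, λ = 1.
Replication: r(k − 1) = λ(v − 1) ⇒ r·2 = 2859 − 1 = 2858 ⇒ r = 1429.
Block count: b = v(v − 1)/6 = 2859·2858/6 = 8171022/6 = 1361837.
(Check via bk = vr: 1361837·3 = 4085511 = 2859·1429 = 4085511 ✓.)

r = 1429, b = 1361837.


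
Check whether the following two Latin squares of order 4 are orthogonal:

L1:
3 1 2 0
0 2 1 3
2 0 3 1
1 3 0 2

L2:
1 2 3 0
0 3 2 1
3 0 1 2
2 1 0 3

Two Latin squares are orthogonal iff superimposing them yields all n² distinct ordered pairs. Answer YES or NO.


Form the n² = 16 superimposed pairs (L1[i][j], L2[i][j]), row by row (rows and columns indexed from 0):
row 0: (3,1) (1,2) (2,3) (0,0)
row 1: (0,0) (2,3) (1,2) (3,1)
row 2: (2,3) (0,0) (3,1) (1,2)
row 3: (1,2) (3,1) (0,0) (2,3)
Orthogonality requires all 16 pairs distinct.
But the pair (0,0) repeats: cell (0,3) has L1 = 0, L2 = 0, and cell (1,0) has L1 = 0, L2 = 0.
A repeated pair means some other pair never occurs (only 4 distinct pairs out of 16), so the squares are not orthogonal.
Conclusion: NO.

NO


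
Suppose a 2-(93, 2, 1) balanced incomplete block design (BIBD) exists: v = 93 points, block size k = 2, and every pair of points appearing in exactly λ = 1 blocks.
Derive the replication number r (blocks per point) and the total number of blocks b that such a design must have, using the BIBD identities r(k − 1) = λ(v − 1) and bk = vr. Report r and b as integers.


Any 2-(v, k, λ) BIBD satisfies two necessary conditions:
  (i)  Each point sits in r blocks, and counting incidences through any fixed point gives r(k − 1) = λ(v − 1), so r = λ(v − 1)/(k − 1).
  (ii) Total incidences bk = vr, so b = vr/k.
Step 1: r = λ(v − 1)/(k − 1) = 1·(93 − 1)/(2 − 1) = 1·92/1 = 92/1 = 92.
Step 2: b = vr/k = 93·92/2 = 8556/2 = 4278.
Check integrality: r = 92 ∈ Z ✓, b = 4278 ∈ Z ✓.
(These identities are necessary conditions: they determine r and b for any design with these parameters, but do not by themselves prove that one exists.)

r = 92, b = 4278.


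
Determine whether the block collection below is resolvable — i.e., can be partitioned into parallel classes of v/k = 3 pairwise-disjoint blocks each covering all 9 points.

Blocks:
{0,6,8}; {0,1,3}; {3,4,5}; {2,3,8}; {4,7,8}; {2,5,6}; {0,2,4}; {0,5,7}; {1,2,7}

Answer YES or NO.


v = 9, block size k = 3, number of blocks = 9.
For resolvability, blocks must partition into parallel classes of size v/k = 3.
Total blocks must therefore be a multiple of 3: 9 = 3·3 + 0 ⇒ divisible ✓.
Consider block {2,3,8}. The only other block(s) in the collection disjoint from it are {0,5,7} — just 1 block(s). Any parallel class containing {2,3,8} would need 2 other blocks each disjoint from it, so no parallel class of size 3 can contain {2,3,8}.
Since every block must belong to some parallel class in a resolution, the collection cannot be partitioned into parallel classes.
Resolvable? NO.

NO


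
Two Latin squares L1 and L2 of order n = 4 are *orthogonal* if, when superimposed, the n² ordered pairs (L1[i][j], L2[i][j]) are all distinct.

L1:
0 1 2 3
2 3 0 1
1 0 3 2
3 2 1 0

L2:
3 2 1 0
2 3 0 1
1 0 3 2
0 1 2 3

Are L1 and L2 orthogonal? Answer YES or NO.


Form the n² = 16 superimposed pairs (L1[i][j], L2[i][j]), row by row (rows and columns indexed from 0):
row 0: (0,3) (1,2) (2,1) (3,0)
row 1: (2,2) (3,3) (0,0) (1,1)
row 2: (1,1) (0,0) (3,3) (2,2)
row 3: (3,0) (2,1) (1,2) (0,3)
Orthogonality requires all 16 pairs distinct.
But the pair (1,1) repeats: cell (1,3) has L1 = 1, L2 = 1, and cell (2,0) has L1 = 1, L2 = 1.
A repeated pair means some other pair never occurs (only 8 distinct pairs out of 16), so the squares are not orthogonal.
Conclusion: NO.

NO


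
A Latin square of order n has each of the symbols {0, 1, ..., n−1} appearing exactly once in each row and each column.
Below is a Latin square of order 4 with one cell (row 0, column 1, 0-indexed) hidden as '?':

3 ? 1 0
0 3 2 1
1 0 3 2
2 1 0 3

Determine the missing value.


Row 0 contains symbols [0, 1, 3] — missing [2].
Column 1 contains symbols [0, 1, 3] — missing [2].
The missing symbol must appear in both missing sets; intersection = [2].
Therefore the hidden value is 2.

Missing value = 2.


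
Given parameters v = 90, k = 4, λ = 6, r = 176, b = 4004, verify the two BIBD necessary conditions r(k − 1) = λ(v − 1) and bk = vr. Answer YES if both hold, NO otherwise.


Condition (i): r(k − 1) = 176·3 = 528; λ(v − 1) = 6·89 = 534. Match? NO.
Condition (ii): bk = 4004·4 = 16016; vr = 90·176 = 15840. Match? NO.
Both conditions hold? NO.

NO


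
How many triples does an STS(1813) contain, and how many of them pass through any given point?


An STS(v) is a 2-(v, 3, 1) BIBD: block size k = 3, λ = 1.
Replication: r(k − 1) = λ(v − 1) ⇒ r·2 = 1813 − 1 = 1812 ⇒ r = 906.
Block count: bk = vr ⇒ b·3 = 1813·906 = 1642578 ⇒ b = 547526.
(Check via b = v(v − 1)/6 = 1813·1812/6 = 3285156/6 = 547526.)

r = 906, b = 547526.


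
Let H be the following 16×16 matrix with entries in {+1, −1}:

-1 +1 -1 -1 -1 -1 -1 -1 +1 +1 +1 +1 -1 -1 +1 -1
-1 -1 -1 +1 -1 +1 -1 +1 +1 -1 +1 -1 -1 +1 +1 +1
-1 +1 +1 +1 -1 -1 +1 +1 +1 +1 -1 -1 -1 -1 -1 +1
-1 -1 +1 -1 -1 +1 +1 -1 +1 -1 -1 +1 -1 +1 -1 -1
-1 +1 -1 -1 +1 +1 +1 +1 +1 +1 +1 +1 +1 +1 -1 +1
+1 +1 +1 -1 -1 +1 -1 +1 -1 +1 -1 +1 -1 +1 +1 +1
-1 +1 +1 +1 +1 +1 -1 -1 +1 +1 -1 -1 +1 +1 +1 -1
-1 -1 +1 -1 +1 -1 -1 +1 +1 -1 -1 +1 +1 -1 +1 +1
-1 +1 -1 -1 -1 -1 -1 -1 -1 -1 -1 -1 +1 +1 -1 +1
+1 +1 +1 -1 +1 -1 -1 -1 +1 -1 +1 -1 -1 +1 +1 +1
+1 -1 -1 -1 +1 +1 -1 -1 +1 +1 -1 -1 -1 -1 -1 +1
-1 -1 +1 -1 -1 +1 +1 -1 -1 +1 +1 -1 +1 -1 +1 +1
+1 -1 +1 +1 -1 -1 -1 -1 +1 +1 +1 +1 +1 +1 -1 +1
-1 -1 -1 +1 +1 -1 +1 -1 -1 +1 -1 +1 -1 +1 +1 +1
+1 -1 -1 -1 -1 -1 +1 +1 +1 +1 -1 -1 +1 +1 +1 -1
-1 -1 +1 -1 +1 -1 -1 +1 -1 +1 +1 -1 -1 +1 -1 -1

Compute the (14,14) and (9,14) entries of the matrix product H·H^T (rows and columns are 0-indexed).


Row 9 of H: [1, 1, 1, -1, 1, -1, -1, -1, 1, -1, 1, -1, -1, 1, 1, 1].
Row 14 of H: [1, -1, -1, -1, -1, -1, 1, 1, 1, 1, -1, -1, 1, 1, 1, -1].
(H·H^T)[14][14] = Σ_j H[14][j]·H[14][j] = (1)² + (-1)² + (-1)² + (-1)² + (-1)² + (-1)² + (1)² + (1)² + (1)² + (1)² + (-1)² + (-1)² + (1)² + (1)² + (1)² + (-1)² = 1 + 1 + 1 + 1 + 1 + 1 + 1 + 1 + 1 + 1 + 1 + 1 + 1 + 1 + 1 + 1 = 16.
(H·H^T)[9][14] = Σ_j H[9][j]·H[14][j] = (1)·(1) + (1)·(-1) + (1)·(-1) + (-1)·(-1) + (1)·(-1) + (-1)·(-1) + (-1)·(1) + (-1)·(1) + (1)·(1) + (-1)·(1) + (1)·(-1) + (-1)·(-1) + (-1)·(1) + (1)·(1) + (1)·(1) + (1)·(-1) = 1 + -1 + -1 + 1 + -1 + 1 + -1 + -1 + 1 + -1 + -1 + 1 + -1 + 1 + 1 + -1 = -2.
Rows 9 and 14 are not orthogonal (dot product = -2 ≠ 0), so H is not a Hadamard matrix.

(14,14) entry = 16; (9,14) entry = -2.


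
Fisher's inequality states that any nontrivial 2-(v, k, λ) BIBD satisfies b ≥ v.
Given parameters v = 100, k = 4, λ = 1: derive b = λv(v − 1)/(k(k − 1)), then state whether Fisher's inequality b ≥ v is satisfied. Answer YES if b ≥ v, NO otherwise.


b = λv(v − 1)/(k(k − 1)) = 1·100·99/(4·3) = 9900/12 = 825.
Compare with v = 100: b ≥ v, so Fisher's inequality holds.

YES


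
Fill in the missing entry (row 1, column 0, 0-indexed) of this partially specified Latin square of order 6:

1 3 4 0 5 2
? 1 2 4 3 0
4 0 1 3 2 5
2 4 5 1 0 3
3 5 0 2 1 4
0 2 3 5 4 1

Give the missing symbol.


Row 1 contains symbols [0, 1, 2, 3, 4] — missing [5].
Column 0 contains symbols [0, 1, 2, 3, 4] — missing [5].
The missing symbol must appear in both missing sets; intersection = [5].
Therefore the hidden value is 5.

Missing value = 5.


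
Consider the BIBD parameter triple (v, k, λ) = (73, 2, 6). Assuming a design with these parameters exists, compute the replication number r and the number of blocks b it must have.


Any 2-(v, k, λ) BIBD satisfies two necessary conditions:
  (i)  Each point sits in r blocks, and counting incidences through any fixed point gives r(k − 1) = λ(v − 1), so r = λ(v − 1)/(k − 1).
  (ii) Total incidences bk = vr, so b = vr/k.
Step 1: r = λ(v − 1)/(k − 1) = 6·(73 − 1)/(2 − 1) = 6·72/1 = 432/1 = 432.
Step 2: b = vr/k = 73·432/2 = 31536/2 = 15768.
Check integrality: r = 432 ∈ Z ✓, b = 15768 ∈ Z ✓.
(These identities are necessary conditions: they determine r and b for any design with these parameters, but do not by themselves prove that one exists.)

r = 432, b = 15768.


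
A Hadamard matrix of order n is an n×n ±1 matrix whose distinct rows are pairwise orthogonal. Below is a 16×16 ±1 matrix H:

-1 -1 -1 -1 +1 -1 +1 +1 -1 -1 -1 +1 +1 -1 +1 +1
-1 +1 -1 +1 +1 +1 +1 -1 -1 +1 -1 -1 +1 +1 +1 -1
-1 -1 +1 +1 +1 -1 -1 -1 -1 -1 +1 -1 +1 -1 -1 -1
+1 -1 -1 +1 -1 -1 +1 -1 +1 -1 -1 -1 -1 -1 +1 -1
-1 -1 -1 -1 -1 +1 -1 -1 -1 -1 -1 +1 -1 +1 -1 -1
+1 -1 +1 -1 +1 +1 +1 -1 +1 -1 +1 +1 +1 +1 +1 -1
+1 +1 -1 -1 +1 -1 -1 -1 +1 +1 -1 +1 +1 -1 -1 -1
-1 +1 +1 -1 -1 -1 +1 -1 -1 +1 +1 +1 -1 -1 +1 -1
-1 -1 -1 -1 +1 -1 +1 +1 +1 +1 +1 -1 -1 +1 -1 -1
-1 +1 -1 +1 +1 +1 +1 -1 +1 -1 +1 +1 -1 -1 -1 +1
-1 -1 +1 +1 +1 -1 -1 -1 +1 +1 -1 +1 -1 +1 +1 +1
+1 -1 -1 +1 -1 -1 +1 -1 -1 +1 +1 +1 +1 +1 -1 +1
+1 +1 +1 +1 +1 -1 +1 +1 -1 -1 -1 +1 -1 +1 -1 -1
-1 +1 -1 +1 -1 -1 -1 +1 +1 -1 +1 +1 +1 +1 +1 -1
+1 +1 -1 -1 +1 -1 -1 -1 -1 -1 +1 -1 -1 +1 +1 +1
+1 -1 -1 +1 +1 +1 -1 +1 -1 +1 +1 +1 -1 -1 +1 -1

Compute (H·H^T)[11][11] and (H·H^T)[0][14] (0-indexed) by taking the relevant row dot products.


Row 0 of H: [-1, -1, -1, -1, 1, -1, 1, 1, -1, -1, -1, 1, 1, -1, 1, 1].
Row 11 of H: [1, -1, -1, 1, -1, -1, 1, -1, -1, 1, 1, 1, 1, 1, -1, 1].
Row 14 of H: [1, 1, -1, -1, 1, -1, -1, -1, -1, -1, 1, -1, -1, 1, 1, 1].
(H·H^T)[11][11] = Σ_j H[11][j]·H[11][j] = (1)² + (-1)² + (-1)² + (1)² + (-1)² + (-1)² + (1)² + (-1)² + (-1)² + (1)² + (1)² + (1)² + (1)² + (1)² + (-1)² + (1)² = 1 + 1 + 1 + 1 + 1 + 1 + 1 + 1 + 1 + 1 + 1 + 1 + 1 + 1 + 1 + 1 = 16.
(H·H^T)[0][14] = Σ_j H[0][j]·H[14][j] = (-1)·(1) + (-1)·(1) + (-1)·(-1) + (-1)·(-1) + (1)·(1) + (-1)·(-1) + (1)·(-1) + (1)·(-1) + (-1)·(-1) + (-1)·(-1) + (-1)·(1) + (1)·(-1) + (1)·(-1) + (-1)·(1) + (1)·(1) + (1)·(1) = -1 + -1 + 1 + 1 + 1 + 1 + -1 + -1 + 1 + 1 + -1 + -1 + -1 + -1 + 1 + 1 = 0.
So rows 0 and 14 are orthogonal; the diagonal entry equals n = 16.

(11,11) entry = 16; (0,14) entry = 0.


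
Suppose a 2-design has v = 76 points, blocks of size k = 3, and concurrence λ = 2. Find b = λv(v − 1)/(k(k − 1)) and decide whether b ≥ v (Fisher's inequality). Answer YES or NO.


r = λ(v − 1)/(k − 1) = 2·75/2 = 75.
b = vr/k = 76·75/3 = 1900.
Fisher's inequality: b ≥ v ⇔ 1900 ≥ 76? YES.

YES


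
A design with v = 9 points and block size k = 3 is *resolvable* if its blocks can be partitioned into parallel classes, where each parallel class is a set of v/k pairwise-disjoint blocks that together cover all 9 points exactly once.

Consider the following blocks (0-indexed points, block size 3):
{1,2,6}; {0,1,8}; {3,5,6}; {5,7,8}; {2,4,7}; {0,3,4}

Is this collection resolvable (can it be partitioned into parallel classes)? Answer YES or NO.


v = 9, block size k = 3, number of blocks = 6.
For resolvability, blocks must partition into parallel classes of size v/k = 3.
Total blocks must therefore be a multiple of 3: 6 = 3·2 + 0 ⇒ divisible ✓.
Greedy packing gives 2 candidate class(es). Each should be a full parallel class (size 3, covers all 9 points).
  Class 1 (3 blocks): {1,2,6}; {5,7,8}; {0,3,4}. Points covered: [0, 1, 2, 3, 4, 5, 6, 7, 8].
  Class 2 (3 blocks): {0,1,8}; {3,5,6}; {2,4,7}. Points covered: [0, 1, 2, 3, 4, 5, 6, 7, 8].
All classes full (size 3)? YES. All classes cover every point? YES.
Resolvable? YES.

YES


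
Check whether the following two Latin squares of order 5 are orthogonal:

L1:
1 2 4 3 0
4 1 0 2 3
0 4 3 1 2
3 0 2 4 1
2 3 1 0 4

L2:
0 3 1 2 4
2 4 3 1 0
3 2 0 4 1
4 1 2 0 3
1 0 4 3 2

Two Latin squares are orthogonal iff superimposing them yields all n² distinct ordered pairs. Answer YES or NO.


Form the n² = 25 superimposed pairs (L1[i][j], L2[i][j]), row by row (rows and columns indexed from 0):
row 0: (1,0) (2,3) (4,1) (3,2) (0,4)
row 1: (4,2) (1,4) (0,3) (2,1) (3,0)
row 2: (0,3) (4,2) (3,0) (1,4) (2,1)
row 3: (3,4) (0,1) (2,2) (4,0) (1,3)
row 4: (2,1) (3,0) (1,4) (0,3) (4,2)
Orthogonality requires all 25 pairs distinct.
But the pair (0,3) repeats: cell (1,2) has L1 = 0, L2 = 3, and cell (2,0) has L1 = 0, L2 = 3.
A repeated pair means some other pair never occurs (only 15 distinct pairs out of 25), so the squares are not orthogonal.
Conclusion: NO.

NO


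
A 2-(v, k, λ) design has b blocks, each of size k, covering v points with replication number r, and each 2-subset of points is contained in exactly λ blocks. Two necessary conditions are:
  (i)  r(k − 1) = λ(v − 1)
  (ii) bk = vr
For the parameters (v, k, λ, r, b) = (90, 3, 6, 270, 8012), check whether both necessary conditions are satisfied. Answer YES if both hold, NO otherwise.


Condition (i): r(k − 1) = 270·2 = 540; λ(v − 1) = 6·89 = 534. Match? NO.
Condition (ii): bk = 8012·3 = 24036; vr = 90·270 = 24300. Match? NO.
Both conditions hold? NO.

NO


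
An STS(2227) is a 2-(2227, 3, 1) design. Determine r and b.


An STS(v) is a 2-(v, 3, 1) BIBD: block size k = 3, λ = 1.
Replication: r(k − 1) = λ(v − 1) ⇒ r·2 = 2227 − 1 = 2226 ⇒ r = 1113.
Block count: b = v(v − 1)/6 = 2227·2226/6 = 4957302/6 = 826217.
(Check via bk = vr: 826217·3 = 2478651 = 2227·1113 = 2478651 ✓.)

r = 1113, b = 826217.


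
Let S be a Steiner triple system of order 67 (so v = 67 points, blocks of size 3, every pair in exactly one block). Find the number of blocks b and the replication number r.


An STS(v) is a 2-(v, 3, 1) BIBD: block size k = 3, λ = 1.
Replication: r(k − 1) = λ(v − 1) ⇒ r·2 = 67 − 1 = 66 ⇒ r = 33.
Block count: bk = vr ⇒ b·3 = 67·33 = 2211 ⇒ b = 737.
(Check via b = v(v − 1)/6 = 67·66/6 = 4422/6 = 737.)

r = 33, b = 737.


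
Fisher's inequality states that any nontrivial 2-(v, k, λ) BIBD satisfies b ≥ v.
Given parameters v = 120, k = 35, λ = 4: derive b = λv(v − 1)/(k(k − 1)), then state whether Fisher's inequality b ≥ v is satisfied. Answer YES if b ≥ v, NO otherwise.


b = λv(v − 1)/(k(k − 1)) = 4·120·119/(35·34) = 57120/1190 = 48.
Compare with v = 120: b < v, so Fisher's inequality fails.

NO


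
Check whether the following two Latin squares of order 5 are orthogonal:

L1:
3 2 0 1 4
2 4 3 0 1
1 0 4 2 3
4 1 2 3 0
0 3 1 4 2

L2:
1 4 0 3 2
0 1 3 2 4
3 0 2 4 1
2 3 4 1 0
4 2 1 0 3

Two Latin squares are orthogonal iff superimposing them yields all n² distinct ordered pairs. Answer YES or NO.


Form the n² = 25 superimposed pairs (L1[i][j], L2[i][j]), row by row (rows and columns indexed from 0):
row 0: (3,1) (2,4) (0,0) (1,3) (4,2)
row 1: (2,0) (4,1) (3,3) (0,2) (1,4)
row 2: (1,3) (0,0) (4,2) (2,4) (3,1)
row 3: (4,2) (1,3) (2,4) (3,1) (0,0)
row 4: (0,4) (3,2) (1,1) (4,0) (2,3)
Orthogonality requires all 25 pairs distinct.
But the pair (1,3) repeats: cell (0,3) has L1 = 1, L2 = 3, and cell (2,0) has L1 = 1, L2 = 3.
A repeated pair means some other pair never occurs (only 15 distinct pairs out of 25), so the squares are not orthogonal.
Conclusion: NO.

NO


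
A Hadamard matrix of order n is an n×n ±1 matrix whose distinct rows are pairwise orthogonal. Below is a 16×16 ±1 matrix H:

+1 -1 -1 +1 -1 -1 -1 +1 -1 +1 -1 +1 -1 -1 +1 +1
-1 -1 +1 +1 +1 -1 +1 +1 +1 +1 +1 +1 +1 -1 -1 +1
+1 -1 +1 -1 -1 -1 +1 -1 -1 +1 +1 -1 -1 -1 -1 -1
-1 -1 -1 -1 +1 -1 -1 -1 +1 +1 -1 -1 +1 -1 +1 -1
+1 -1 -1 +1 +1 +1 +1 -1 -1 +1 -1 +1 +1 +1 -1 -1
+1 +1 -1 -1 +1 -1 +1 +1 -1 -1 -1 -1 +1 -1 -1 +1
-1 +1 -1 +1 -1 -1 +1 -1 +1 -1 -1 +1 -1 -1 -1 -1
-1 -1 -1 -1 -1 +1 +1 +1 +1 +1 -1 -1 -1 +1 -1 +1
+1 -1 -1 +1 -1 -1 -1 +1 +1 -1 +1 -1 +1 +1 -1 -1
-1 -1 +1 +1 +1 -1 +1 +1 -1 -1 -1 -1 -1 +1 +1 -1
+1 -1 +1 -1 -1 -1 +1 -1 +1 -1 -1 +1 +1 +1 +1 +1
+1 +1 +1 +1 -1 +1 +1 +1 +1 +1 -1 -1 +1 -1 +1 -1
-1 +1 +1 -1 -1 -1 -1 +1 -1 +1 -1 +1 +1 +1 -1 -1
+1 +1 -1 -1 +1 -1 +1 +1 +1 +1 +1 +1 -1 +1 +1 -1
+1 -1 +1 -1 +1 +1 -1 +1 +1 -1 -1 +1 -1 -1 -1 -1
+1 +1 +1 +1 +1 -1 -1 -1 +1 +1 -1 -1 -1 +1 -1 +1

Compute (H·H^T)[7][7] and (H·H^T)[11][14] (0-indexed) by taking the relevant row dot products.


Row 7 of H: [-1, -1, -1, -1, -1, 1, 1, 1, 1, 1, -1, -1, -1, 1, -1, 1].
Row 11 of H: [1, 1, 1, 1, -1, 1, 1, 1, 1, 1, -1, -1, 1, -1, 1, -1].
Row 14 of H: [1, -1, 1, -1, 1, 1, -1, 1, 1, -1, -1, 1, -1, -1, -1, -1].
(H·H^T)[7][7] = Σ_j H[7][j]·H[7][j] = (-1)² + (-1)² + (-1)² + (-1)² + (-1)² + (1)² + (1)² + (1)² + (1)² + (1)² + (-1)² + (-1)² + (-1)² + (1)² + (-1)² + (1)² = 1 + 1 + 1 + 1 + 1 + 1 + 1 + 1 + 1 + 1 + 1 + 1 + 1 + 1 + 1 + 1 = 16.
(H·H^T)[11][14] = Σ_j H[11][j]·H[14][j] = (1)·(1) + (1)·(-1) + (1)·(1) + (1)·(-1) + (-1)·(1) + (1)·(1) + (1)·(-1) + (1)·(1) + (1)·(1) + (1)·(-1) + (-1)·(-1) + (-1)·(1) + (1)·(-1) + (-1)·(-1) + (1)·(-1) + (-1)·(-1) = 1 + -1 + 1 + -1 + -1 + 1 + -1 + 1 + 1 + -1 + 1 + -1 + -1 + 1 + -1 + 1 = 0.
So rows 11 and 14 are orthogonal; the diagonal entry equals n = 16.

(7,7) entry = 16; (11,14) entry = 0.


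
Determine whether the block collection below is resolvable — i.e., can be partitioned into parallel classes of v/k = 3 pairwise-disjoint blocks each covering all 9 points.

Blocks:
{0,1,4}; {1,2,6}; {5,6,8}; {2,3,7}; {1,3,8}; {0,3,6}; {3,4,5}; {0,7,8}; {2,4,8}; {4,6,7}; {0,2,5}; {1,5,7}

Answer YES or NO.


v = 9, block size k = 3, number of blocks = 12.
For resolvability, blocks must partition into parallel classes of size v/k = 3.
Total blocks must therefore be a multiple of 3: 12 = 3·4 + 0 ⇒ divisible ✓.
Greedy packing gives 4 candidate class(es). Each should be a full parallel class (size 3, covers all 9 points).
  Class 1 (3 blocks): {0,1,4}; {5,6,8}; {2,3,7}. Points covered: [0, 1, 2, 3, 4, 5, 6, 7, 8].
  Class 2 (3 blocks): {1,2,6}; {3,4,5}; {0,7,8}. Points covered: [0, 1, 2, 3, 4, 5, 6, 7, 8].
  Class 3 (3 blocks): {1,3,8}; {4,6,7}; {0,2,5}. Points covered: [0, 1, 2, 3, 4, 5, 6, 7, 8].
  Class 4 (3 blocks): {0,3,6}; {2,4,8}; {1,5,7}. Points covered: [0, 1, 2, 3, 4, 5, 6, 7, 8].
All classes full (size 3)? YES. All classes cover every point? YES.
Resolvable? YES.

YES


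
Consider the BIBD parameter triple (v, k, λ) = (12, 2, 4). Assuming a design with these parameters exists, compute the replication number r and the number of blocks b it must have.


Any 2-(v, k, λ) BIBD satisfies two necessary conditions:
  (i)  Each point sits in r blocks, and counting incidences through any fixed point gives r(k − 1) = λ(v − 1), so r = λ(v − 1)/(k − 1).
  (ii) Total incidences bk = vr, so b = vr/k.
Step 1: r = λ(v − 1)/(k − 1) = 4·(12 − 1)/(2 − 1) = 4·11/1 = 44/1 = 44.
Step 2: b = vr/k = 12·44/2 = 528/2 = 264.
Check integrality: r = 44 ∈ Z ✓, b = 264 ∈ Z ✓.
(These identities are necessary conditions: they determine r and b for any design with these parameters, but do not by themselves prove that one exists.)

r = 44, b = 264.


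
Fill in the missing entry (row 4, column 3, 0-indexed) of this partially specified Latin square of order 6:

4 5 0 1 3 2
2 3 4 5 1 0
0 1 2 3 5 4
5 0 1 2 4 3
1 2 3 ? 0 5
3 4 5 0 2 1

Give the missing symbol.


Row 4 contains symbols [0, 1, 2, 3, 5] — missing [4].
Column 3 contains symbols [0, 1, 2, 3, 5] — missing [4].
The missing symbol must appear in both missing sets; intersection = [4].
Therefore the hidden value is 4.

Missing value = 4.


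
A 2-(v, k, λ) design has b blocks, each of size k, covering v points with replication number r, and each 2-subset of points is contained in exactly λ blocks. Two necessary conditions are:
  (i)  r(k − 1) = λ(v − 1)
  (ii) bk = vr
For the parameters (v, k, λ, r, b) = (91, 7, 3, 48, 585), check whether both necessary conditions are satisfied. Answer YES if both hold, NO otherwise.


Condition (i): r(k − 1) = 48·6 = 288; λ(v − 1) = 3·90 = 270. Match? NO.
Condition (ii): bk = 585·7 = 4095; vr = 91·48 = 4368. Match? NO.
Both conditions hold? NO.

NO


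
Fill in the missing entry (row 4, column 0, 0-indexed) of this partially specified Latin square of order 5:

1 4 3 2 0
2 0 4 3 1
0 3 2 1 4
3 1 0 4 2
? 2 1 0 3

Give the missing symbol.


Row 4 contains symbols [0, 1, 2, 3] — missing [4].
Column 0 contains symbols [0, 1, 2, 3] — missing [4].
The missing symbol must appear in both missing sets; intersection = [4].
Therefore the hidden value is 4.

Missing value = 4.


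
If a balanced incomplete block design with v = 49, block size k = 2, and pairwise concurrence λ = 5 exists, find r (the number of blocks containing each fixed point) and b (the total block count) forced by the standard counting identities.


Any 2-(v, k, λ) BIBD satisfies two necessary conditions:
  (i)  Each point sits in r blocks, and counting incidences through any fixed point gives r(k − 1) = λ(v − 1), so r = λ(v − 1)/(k − 1).
  (ii) Total incidences bk = vr, so b = vr/k.
Step 1: r = λ(v − 1)/(k − 1) = 5·(49 − 1)/(2 − 1) = 5·48/1 = 240/1 = 240.
Step 2: b = vr/k = 49·240/2 = 11760/2 = 5880.
Check integrality: r = 240 ∈ Z ✓, b = 5880 ∈ Z ✓.
(These identities are necessary conditions: they determine r and b for any design with these parameters, but do not by themselves prove that one exists.)

r = 240, b = 5880.


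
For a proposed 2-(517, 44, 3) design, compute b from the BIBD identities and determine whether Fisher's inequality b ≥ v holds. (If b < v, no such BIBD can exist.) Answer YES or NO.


b = λv(v − 1)/(k(k − 1)) = 3·517·516/(44·43) = 800316/1892 = 423.
Compare with v = 517: b < v, so Fisher's inequality fails.

NO


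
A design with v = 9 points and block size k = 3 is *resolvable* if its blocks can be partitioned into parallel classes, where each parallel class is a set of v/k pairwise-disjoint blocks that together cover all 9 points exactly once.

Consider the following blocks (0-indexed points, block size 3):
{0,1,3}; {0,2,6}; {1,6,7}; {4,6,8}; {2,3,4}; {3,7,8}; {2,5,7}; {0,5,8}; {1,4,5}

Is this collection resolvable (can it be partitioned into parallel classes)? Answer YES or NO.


v = 9, block size k = 3, number of blocks = 9.
For resolvability, blocks must partition into parallel classes of size v/k = 3.
Total blocks must therefore be a multiple of 3: 9 = 3·3 + 0 ⇒ divisible ✓.
Greedy packing gives 3 candidate class(es). Each should be a full parallel class (size 3, covers all 9 points).
  Class 1 (3 blocks): {0,1,3}; {4,6,8}; {2,5,7}. Points covered: [0, 1, 2, 3, 4, 5, 6, 7, 8].
  Class 2 (3 blocks): {0,2,6}; {3,7,8}; {1,4,5}. Points covered: [0, 1, 2, 3, 4, 5, 6, 7, 8].
  Class 3 (3 blocks): {1,6,7}; {2,3,4}; {0,5,8}. Points covered: [0, 1, 2, 3, 4, 5, 6, 7, 8].
All classes full (size 3)? YES. All classes cover every point? YES.
Resolvable? YES.

YES


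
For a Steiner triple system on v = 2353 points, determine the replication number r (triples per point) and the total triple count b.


An STS(v) is a 2-(v, 3, 1) BIBD: block size k = 3, λ = 1.
Replication: r(k − 1) = λ(v − 1) ⇒ r·2 = 2353 − 1 = 2352 ⇒ r = 1176.
Block count: b = v(v − 1)/6 = 2353·2352/6 = 5534256/6 = 922376.

r = 1176, b = 922376.


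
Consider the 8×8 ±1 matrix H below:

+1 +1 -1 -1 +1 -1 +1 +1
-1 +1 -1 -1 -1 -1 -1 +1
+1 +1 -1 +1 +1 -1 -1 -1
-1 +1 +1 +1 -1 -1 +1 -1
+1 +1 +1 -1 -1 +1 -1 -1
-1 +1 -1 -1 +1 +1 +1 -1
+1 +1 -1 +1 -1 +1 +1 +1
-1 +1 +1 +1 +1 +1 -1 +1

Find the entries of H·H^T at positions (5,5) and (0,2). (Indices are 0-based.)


Row 0 of H: [1, 1, -1, -1, 1, -1, 1, 1].
Row 2 of H: [1, 1, -1, 1, 1, -1, -1, -1].
Row 5 of H: [-1, 1, -1, -1, 1, 1, 1, -1].
(H·H^T)[5][5] = Σ_j H[5][j]·H[5][j] = (-1)² + (1)² + (-1)² + (-1)² + (1)² + (1)² + (1)² + (-1)² = 1 + 1 + 1 + 1 + 1 + 1 + 1 + 1 = 8.
(H·H^T)[0][2] = Σ_j H[0][j]·H[2][j] = (1)·(1) + (1)·(1) + (-1)·(-1) + (-1)·(1) + (1)·(1) + (-1)·(-1) + (1)·(-1) + (1)·(-1) = 1 + 1 + 1 + -1 + 1 + 1 + -1 + -1 = 2.
Rows 0 and 2 are not orthogonal (dot product = 2 ≠ 0), so H is not a Hadamard matrix.

(5,5) entry = 8; (0,2) entry = 2.


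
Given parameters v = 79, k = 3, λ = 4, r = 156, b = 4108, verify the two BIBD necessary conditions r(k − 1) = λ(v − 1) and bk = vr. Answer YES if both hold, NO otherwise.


Condition (i): r(k − 1) = 156·2 = 312; λ(v − 1) = 4·78 = 312. Match? YES.
Condition (ii): bk = 4108·3 = 12324; vr = 79·156 = 12324. Match? YES.
Both conditions hold? YES.

YES


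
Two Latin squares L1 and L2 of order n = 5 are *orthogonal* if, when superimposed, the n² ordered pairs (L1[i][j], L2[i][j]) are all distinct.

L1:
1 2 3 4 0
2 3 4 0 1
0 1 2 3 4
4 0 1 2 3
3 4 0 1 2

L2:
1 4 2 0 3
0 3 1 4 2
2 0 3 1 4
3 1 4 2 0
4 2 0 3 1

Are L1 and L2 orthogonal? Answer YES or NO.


Form the n² = 25 superimposed pairs (L1[i][j], L2[i][j]), row by row (rows and columns indexed from 0):
row 0: (1,1) (2,4) (3,2) (4,0) (0,3)
row 1: (2,0) (3,3) (4,1) (0,4) (1,2)
row 2: (0,2) (1,0) (2,3) (3,1) (4,4)
row 3: (4,3) (0,1) (1,4) (2,2) (3,0)
row 4: (3,4) (4,2) (0,0) (1,3) (2,1)
Orthogonality requires all 25 pairs distinct.
Check by first coordinate: for each symbol s of L1, list the L2 entries in the n cells where L1 = s; they must all differ.
  L1 = 0: L2 entries (in reading order) 3, 4, 2, 1, 0 — all 5 distinct ✓
  L1 = 1: L2 entries (in reading order) 1, 2, 0, 4, 3 — all 5 distinct ✓
  L1 = 2: L2 entries (in reading order) 4, 0, 3, 2, 1 — all 5 distinct ✓
  L1 = 3: L2 entries (in reading order) 2, 3, 1, 0, 4 — all 5 distinct ✓
  L1 = 4: L2 entries (in reading order) 0, 1, 4, 3, 2 — all 5 distinct ✓
Every symbol of L1 meets every symbol of L2 exactly once, so all 25 pairs are distinct (25 of 25).
Conclusion: YES.

YES


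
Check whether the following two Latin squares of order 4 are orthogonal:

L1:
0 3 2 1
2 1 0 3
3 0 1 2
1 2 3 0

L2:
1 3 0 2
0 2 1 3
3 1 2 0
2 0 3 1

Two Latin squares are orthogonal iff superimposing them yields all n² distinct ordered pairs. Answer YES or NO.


Form the n² = 16 superimposed pairs (L1[i][j], L2[i][j]), row by row (rows and columns indexed from 0):
row 0: (0,1) (3,3) (2,0) (1,2)
row 1: (2,0) (1,2) (0,1) (3,3)
row 2: (3,3) (0,1) (1,2) (2,0)
row 3: (1,2) (2,0) (3,3) (0,1)
Orthogonality requires all 16 pairs distinct.
But the pair (2,0) repeats: cell (0,2) has L1 = 2, L2 = 0, and cell (1,0) has L1 = 2, L2 = 0.
A repeated pair means some other pair never occurs (only 4 distinct pairs out of 16), so the squares are not orthogonal.
Conclusion: NO.

NO


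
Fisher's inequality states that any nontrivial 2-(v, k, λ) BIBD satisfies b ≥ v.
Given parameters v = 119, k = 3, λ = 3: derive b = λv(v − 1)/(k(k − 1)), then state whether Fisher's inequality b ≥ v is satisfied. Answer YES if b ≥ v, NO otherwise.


r = λ(v − 1)/(k − 1) = 3·118/2 = 177.
b = vr/k = 119·177/3 = 7021.
Fisher's inequality: b ≥ v ⇔ 7021 ≥ 119? YES.

YES


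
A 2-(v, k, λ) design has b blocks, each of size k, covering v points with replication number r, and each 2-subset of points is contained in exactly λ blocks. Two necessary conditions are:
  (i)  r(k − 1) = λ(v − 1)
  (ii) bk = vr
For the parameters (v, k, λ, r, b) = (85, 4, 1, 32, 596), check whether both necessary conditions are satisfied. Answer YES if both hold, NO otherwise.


Condition (i): r(k − 1) = 32·3 = 96; λ(v − 1) = 1·84 = 84. Match? NO.
Condition (ii): bk = 596·4 = 2384; vr = 85·32 = 2720. Match? NO.
Both conditions hold? NO.

NO
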